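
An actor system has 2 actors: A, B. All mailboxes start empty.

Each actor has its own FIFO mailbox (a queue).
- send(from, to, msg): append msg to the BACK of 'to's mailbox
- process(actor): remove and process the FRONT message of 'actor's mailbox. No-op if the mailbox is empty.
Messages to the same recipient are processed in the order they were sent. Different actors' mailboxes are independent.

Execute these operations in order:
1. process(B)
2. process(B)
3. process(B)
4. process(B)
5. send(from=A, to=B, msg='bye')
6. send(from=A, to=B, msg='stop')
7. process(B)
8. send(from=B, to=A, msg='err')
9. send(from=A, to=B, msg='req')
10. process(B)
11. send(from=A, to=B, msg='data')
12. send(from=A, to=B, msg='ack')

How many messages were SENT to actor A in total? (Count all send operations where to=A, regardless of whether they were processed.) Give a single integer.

After 1 (process(B)): A:[] B:[]
After 2 (process(B)): A:[] B:[]
After 3 (process(B)): A:[] B:[]
After 4 (process(B)): A:[] B:[]
After 5 (send(from=A, to=B, msg='bye')): A:[] B:[bye]
After 6 (send(from=A, to=B, msg='stop')): A:[] B:[bye,stop]
After 7 (process(B)): A:[] B:[stop]
After 8 (send(from=B, to=A, msg='err')): A:[err] B:[stop]
After 9 (send(from=A, to=B, msg='req')): A:[err] B:[stop,req]
After 10 (process(B)): A:[err] B:[req]
After 11 (send(from=A, to=B, msg='data')): A:[err] B:[req,data]
After 12 (send(from=A, to=B, msg='ack')): A:[err] B:[req,data,ack]

Answer: 1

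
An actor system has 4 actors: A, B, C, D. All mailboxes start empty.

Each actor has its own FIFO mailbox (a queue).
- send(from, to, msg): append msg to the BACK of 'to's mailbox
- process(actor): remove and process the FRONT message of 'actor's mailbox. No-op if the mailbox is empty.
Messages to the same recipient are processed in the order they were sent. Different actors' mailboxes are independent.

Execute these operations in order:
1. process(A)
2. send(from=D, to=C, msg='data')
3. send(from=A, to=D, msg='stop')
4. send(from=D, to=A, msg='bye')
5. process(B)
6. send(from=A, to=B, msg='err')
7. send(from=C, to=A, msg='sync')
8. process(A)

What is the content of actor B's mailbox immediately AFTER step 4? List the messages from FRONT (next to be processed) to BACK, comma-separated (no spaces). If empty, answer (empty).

After 1 (process(A)): A:[] B:[] C:[] D:[]
After 2 (send(from=D, to=C, msg='data')): A:[] B:[] C:[data] D:[]
After 3 (send(from=A, to=D, msg='stop')): A:[] B:[] C:[data] D:[stop]
After 4 (send(from=D, to=A, msg='bye')): A:[bye] B:[] C:[data] D:[stop]

(empty)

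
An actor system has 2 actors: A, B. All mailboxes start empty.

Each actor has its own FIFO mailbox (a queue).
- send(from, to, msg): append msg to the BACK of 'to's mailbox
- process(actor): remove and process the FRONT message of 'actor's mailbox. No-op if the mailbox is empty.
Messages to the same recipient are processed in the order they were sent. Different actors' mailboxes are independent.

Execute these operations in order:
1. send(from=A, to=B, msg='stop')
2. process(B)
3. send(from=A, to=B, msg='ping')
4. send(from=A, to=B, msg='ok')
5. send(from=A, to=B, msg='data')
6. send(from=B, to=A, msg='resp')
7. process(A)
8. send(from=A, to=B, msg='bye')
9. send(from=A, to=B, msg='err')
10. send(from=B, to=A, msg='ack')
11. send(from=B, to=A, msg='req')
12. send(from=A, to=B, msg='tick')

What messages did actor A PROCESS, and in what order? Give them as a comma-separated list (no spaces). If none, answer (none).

After 1 (send(from=A, to=B, msg='stop')): A:[] B:[stop]
After 2 (process(B)): A:[] B:[]
After 3 (send(from=A, to=B, msg='ping')): A:[] B:[ping]
After 4 (send(from=A, to=B, msg='ok')): A:[] B:[ping,ok]
After 5 (send(from=A, to=B, msg='data')): A:[] B:[ping,ok,data]
After 6 (send(from=B, to=A, msg='resp')): A:[resp] B:[ping,ok,data]
After 7 (process(A)): A:[] B:[ping,ok,data]
After 8 (send(from=A, to=B, msg='bye')): A:[] B:[ping,ok,data,bye]
After 9 (send(from=A, to=B, msg='err')): A:[] B:[ping,ok,data,bye,err]
After 10 (send(from=B, to=A, msg='ack')): A:[ack] B:[ping,ok,data,bye,err]
After 11 (send(from=B, to=A, msg='req')): A:[ack,req] B:[ping,ok,data,bye,err]
After 12 (send(from=A, to=B, msg='tick')): A:[ack,req] B:[ping,ok,data,bye,err,tick]

Answer: resp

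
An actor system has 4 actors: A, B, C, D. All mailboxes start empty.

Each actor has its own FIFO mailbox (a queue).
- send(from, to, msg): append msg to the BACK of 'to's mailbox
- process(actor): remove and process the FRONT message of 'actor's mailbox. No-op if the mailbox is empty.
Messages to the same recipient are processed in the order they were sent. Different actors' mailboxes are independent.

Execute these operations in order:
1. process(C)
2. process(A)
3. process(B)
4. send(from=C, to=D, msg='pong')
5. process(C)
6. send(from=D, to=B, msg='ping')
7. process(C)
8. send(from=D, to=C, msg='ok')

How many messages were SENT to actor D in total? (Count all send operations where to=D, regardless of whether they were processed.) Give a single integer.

After 1 (process(C)): A:[] B:[] C:[] D:[]
After 2 (process(A)): A:[] B:[] C:[] D:[]
After 3 (process(B)): A:[] B:[] C:[] D:[]
After 4 (send(from=C, to=D, msg='pong')): A:[] B:[] C:[] D:[pong]
After 5 (process(C)): A:[] B:[] C:[] D:[pong]
After 6 (send(from=D, to=B, msg='ping')): A:[] B:[ping] C:[] D:[pong]
After 7 (process(C)): A:[] B:[ping] C:[] D:[pong]
After 8 (send(from=D, to=C, msg='ok')): A:[] B:[ping] C:[ok] D:[pong]

Answer: 1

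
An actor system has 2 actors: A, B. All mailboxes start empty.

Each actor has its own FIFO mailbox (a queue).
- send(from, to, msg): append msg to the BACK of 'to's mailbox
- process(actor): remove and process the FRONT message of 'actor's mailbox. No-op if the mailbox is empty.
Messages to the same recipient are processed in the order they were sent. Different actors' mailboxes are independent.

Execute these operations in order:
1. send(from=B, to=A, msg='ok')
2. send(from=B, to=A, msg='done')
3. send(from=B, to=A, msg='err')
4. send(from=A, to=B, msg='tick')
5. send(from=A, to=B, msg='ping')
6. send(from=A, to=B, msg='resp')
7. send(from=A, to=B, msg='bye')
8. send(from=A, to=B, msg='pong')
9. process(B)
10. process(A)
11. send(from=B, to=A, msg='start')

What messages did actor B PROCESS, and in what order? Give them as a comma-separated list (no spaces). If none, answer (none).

Answer: tick

Derivation:
After 1 (send(from=B, to=A, msg='ok')): A:[ok] B:[]
After 2 (send(from=B, to=A, msg='done')): A:[ok,done] B:[]
After 3 (send(from=B, to=A, msg='err')): A:[ok,done,err] B:[]
After 4 (send(from=A, to=B, msg='tick')): A:[ok,done,err] B:[tick]
After 5 (send(from=A, to=B, msg='ping')): A:[ok,done,err] B:[tick,ping]
After 6 (send(from=A, to=B, msg='resp')): A:[ok,done,err] B:[tick,ping,resp]
After 7 (send(from=A, to=B, msg='bye')): A:[ok,done,err] B:[tick,ping,resp,bye]
After 8 (send(from=A, to=B, msg='pong')): A:[ok,done,err] B:[tick,ping,resp,bye,pong]
After 9 (process(B)): A:[ok,done,err] B:[ping,resp,bye,pong]
After 10 (process(A)): A:[done,err] B:[ping,resp,bye,pong]
After 11 (send(from=B, to=A, msg='start')): A:[done,err,start] B:[ping,resp,bye,pong]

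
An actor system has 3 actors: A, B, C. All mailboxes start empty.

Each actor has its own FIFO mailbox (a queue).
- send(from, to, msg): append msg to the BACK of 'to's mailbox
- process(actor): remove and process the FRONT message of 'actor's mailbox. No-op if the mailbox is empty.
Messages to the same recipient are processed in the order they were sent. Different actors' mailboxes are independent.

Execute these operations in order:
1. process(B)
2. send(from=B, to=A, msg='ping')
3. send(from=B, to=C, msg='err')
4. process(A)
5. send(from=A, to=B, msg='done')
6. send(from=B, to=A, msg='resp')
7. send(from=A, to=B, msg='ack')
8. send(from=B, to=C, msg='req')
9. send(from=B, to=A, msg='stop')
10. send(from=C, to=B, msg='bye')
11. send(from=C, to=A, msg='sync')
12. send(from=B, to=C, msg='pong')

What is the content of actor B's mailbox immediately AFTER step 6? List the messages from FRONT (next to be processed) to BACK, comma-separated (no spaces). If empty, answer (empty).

After 1 (process(B)): A:[] B:[] C:[]
After 2 (send(from=B, to=A, msg='ping')): A:[ping] B:[] C:[]
After 3 (send(from=B, to=C, msg='err')): A:[ping] B:[] C:[err]
After 4 (process(A)): A:[] B:[] C:[err]
After 5 (send(from=A, to=B, msg='done')): A:[] B:[done] C:[err]
After 6 (send(from=B, to=A, msg='resp')): A:[resp] B:[done] C:[err]

done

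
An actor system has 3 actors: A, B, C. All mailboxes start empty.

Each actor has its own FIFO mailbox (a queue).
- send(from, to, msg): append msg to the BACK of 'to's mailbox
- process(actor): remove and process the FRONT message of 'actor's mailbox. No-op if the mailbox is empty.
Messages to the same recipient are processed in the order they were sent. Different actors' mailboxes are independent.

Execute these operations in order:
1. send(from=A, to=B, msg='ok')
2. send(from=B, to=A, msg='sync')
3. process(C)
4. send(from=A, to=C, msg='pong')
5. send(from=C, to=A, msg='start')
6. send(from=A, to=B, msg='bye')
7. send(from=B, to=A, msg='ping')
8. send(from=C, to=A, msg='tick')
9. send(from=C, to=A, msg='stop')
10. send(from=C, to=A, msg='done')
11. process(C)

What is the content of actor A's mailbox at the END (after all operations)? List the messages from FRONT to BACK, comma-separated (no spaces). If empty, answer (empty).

Answer: sync,start,ping,tick,stop,done

Derivation:
After 1 (send(from=A, to=B, msg='ok')): A:[] B:[ok] C:[]
After 2 (send(from=B, to=A, msg='sync')): A:[sync] B:[ok] C:[]
After 3 (process(C)): A:[sync] B:[ok] C:[]
After 4 (send(from=A, to=C, msg='pong')): A:[sync] B:[ok] C:[pong]
After 5 (send(from=C, to=A, msg='start')): A:[sync,start] B:[ok] C:[pong]
After 6 (send(from=A, to=B, msg='bye')): A:[sync,start] B:[ok,bye] C:[pong]
After 7 (send(from=B, to=A, msg='ping')): A:[sync,start,ping] B:[ok,bye] C:[pong]
After 8 (send(from=C, to=A, msg='tick')): A:[sync,start,ping,tick] B:[ok,bye] C:[pong]
After 9 (send(from=C, to=A, msg='stop')): A:[sync,start,ping,tick,stop] B:[ok,bye] C:[pong]
After 10 (send(from=C, to=A, msg='done')): A:[sync,start,ping,tick,stop,done] B:[ok,bye] C:[pong]
After 11 (process(C)): A:[sync,start,ping,tick,stop,done] B:[ok,bye] C:[]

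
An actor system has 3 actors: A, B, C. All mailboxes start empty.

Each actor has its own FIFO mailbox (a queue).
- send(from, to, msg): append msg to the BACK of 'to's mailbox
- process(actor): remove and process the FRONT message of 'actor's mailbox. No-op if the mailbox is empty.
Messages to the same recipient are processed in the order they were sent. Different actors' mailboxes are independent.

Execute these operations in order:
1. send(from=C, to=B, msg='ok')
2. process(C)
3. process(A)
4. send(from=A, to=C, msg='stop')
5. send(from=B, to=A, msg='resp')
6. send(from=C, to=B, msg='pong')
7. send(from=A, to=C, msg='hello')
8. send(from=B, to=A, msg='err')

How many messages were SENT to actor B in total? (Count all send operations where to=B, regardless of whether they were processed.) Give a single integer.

After 1 (send(from=C, to=B, msg='ok')): A:[] B:[ok] C:[]
After 2 (process(C)): A:[] B:[ok] C:[]
After 3 (process(A)): A:[] B:[ok] C:[]
After 4 (send(from=A, to=C, msg='stop')): A:[] B:[ok] C:[stop]
After 5 (send(from=B, to=A, msg='resp')): A:[resp] B:[ok] C:[stop]
After 6 (send(from=C, to=B, msg='pong')): A:[resp] B:[ok,pong] C:[stop]
After 7 (send(from=A, to=C, msg='hello')): A:[resp] B:[ok,pong] C:[stop,hello]
After 8 (send(from=B, to=A, msg='err')): A:[resp,err] B:[ok,pong] C:[stop,hello]

Answer: 2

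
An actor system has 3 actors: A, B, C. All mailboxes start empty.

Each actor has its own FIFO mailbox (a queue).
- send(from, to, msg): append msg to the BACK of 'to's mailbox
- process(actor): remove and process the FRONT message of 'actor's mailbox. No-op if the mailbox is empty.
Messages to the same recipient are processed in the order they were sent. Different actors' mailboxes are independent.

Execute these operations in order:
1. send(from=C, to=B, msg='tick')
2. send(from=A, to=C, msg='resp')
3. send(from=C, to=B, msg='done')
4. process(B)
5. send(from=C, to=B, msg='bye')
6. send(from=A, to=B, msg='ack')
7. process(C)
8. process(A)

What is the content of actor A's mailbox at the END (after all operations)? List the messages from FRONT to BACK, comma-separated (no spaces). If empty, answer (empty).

Answer: (empty)

Derivation:
After 1 (send(from=C, to=B, msg='tick')): A:[] B:[tick] C:[]
After 2 (send(from=A, to=C, msg='resp')): A:[] B:[tick] C:[resp]
After 3 (send(from=C, to=B, msg='done')): A:[] B:[tick,done] C:[resp]
After 4 (process(B)): A:[] B:[done] C:[resp]
After 5 (send(from=C, to=B, msg='bye')): A:[] B:[done,bye] C:[resp]
After 6 (send(from=A, to=B, msg='ack')): A:[] B:[done,bye,ack] C:[resp]
After 7 (process(C)): A:[] B:[done,bye,ack] C:[]
After 8 (process(A)): A:[] B:[done,bye,ack] C:[]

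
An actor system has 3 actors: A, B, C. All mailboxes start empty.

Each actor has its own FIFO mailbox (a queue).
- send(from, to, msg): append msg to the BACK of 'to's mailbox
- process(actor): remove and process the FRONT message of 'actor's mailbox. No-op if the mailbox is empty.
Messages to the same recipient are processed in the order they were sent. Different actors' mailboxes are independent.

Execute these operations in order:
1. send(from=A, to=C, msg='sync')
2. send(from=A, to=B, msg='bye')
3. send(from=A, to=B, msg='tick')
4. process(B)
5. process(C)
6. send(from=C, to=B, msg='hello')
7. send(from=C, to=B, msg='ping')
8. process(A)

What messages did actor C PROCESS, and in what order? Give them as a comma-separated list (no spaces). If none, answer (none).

Answer: sync

Derivation:
After 1 (send(from=A, to=C, msg='sync')): A:[] B:[] C:[sync]
After 2 (send(from=A, to=B, msg='bye')): A:[] B:[bye] C:[sync]
After 3 (send(from=A, to=B, msg='tick')): A:[] B:[bye,tick] C:[sync]
After 4 (process(B)): A:[] B:[tick] C:[sync]
After 5 (process(C)): A:[] B:[tick] C:[]
After 6 (send(from=C, to=B, msg='hello')): A:[] B:[tick,hello] C:[]
After 7 (send(from=C, to=B, msg='ping')): A:[] B:[tick,hello,ping] C:[]
After 8 (process(A)): A:[] B:[tick,hello,ping] C:[]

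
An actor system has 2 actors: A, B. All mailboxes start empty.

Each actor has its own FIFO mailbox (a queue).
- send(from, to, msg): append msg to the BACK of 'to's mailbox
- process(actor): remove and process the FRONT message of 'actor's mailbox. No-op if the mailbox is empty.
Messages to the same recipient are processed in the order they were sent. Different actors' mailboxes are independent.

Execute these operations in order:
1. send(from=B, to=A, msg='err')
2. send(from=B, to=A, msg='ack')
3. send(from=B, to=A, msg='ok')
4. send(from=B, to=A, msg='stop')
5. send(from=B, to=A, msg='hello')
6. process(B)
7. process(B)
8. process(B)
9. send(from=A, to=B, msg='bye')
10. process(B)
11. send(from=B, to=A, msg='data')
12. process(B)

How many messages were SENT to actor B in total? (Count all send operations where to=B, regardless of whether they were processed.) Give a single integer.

Answer: 1

Derivation:
After 1 (send(from=B, to=A, msg='err')): A:[err] B:[]
After 2 (send(from=B, to=A, msg='ack')): A:[err,ack] B:[]
After 3 (send(from=B, to=A, msg='ok')): A:[err,ack,ok] B:[]
After 4 (send(from=B, to=A, msg='stop')): A:[err,ack,ok,stop] B:[]
After 5 (send(from=B, to=A, msg='hello')): A:[err,ack,ok,stop,hello] B:[]
After 6 (process(B)): A:[err,ack,ok,stop,hello] B:[]
After 7 (process(B)): A:[err,ack,ok,stop,hello] B:[]
After 8 (process(B)): A:[err,ack,ok,stop,hello] B:[]
After 9 (send(from=A, to=B, msg='bye')): A:[err,ack,ok,stop,hello] B:[bye]
After 10 (process(B)): A:[err,ack,ok,stop,hello] B:[]
After 11 (send(from=B, to=A, msg='data')): A:[err,ack,ok,stop,hello,data] B:[]
After 12 (process(B)): A:[err,ack,ok,stop,hello,data] B:[]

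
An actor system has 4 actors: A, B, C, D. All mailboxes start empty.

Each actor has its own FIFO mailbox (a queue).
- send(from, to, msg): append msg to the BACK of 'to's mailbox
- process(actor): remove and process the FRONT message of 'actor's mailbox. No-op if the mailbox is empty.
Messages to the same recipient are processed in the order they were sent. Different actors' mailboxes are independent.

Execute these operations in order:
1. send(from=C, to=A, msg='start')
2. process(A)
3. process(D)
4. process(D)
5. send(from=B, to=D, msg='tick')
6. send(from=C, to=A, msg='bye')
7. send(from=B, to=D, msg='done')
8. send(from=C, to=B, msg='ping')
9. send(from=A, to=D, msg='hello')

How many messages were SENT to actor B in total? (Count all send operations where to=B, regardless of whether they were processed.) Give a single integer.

Answer: 1

Derivation:
After 1 (send(from=C, to=A, msg='start')): A:[start] B:[] C:[] D:[]
After 2 (process(A)): A:[] B:[] C:[] D:[]
After 3 (process(D)): A:[] B:[] C:[] D:[]
After 4 (process(D)): A:[] B:[] C:[] D:[]
After 5 (send(from=B, to=D, msg='tick')): A:[] B:[] C:[] D:[tick]
After 6 (send(from=C, to=A, msg='bye')): A:[bye] B:[] C:[] D:[tick]
After 7 (send(from=B, to=D, msg='done')): A:[bye] B:[] C:[] D:[tick,done]
After 8 (send(from=C, to=B, msg='ping')): A:[bye] B:[ping] C:[] D:[tick,done]
After 9 (send(from=A, to=D, msg='hello')): A:[bye] B:[ping] C:[] D:[tick,done,hello]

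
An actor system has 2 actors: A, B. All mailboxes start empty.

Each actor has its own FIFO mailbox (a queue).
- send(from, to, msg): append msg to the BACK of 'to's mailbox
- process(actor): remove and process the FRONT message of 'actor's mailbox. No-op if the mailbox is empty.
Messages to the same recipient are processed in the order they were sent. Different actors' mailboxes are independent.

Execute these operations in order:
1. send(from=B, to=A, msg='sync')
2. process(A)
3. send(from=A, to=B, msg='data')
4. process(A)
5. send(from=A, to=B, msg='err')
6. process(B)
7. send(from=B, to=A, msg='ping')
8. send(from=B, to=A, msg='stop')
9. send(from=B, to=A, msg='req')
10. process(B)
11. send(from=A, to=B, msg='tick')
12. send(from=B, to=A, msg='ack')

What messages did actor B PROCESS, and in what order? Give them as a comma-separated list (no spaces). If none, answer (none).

After 1 (send(from=B, to=A, msg='sync')): A:[sync] B:[]
After 2 (process(A)): A:[] B:[]
After 3 (send(from=A, to=B, msg='data')): A:[] B:[data]
After 4 (process(A)): A:[] B:[data]
After 5 (send(from=A, to=B, msg='err')): A:[] B:[data,err]
After 6 (process(B)): A:[] B:[err]
After 7 (send(from=B, to=A, msg='ping')): A:[ping] B:[err]
After 8 (send(from=B, to=A, msg='stop')): A:[ping,stop] B:[err]
After 9 (send(from=B, to=A, msg='req')): A:[ping,stop,req] B:[err]
After 10 (process(B)): A:[ping,stop,req] B:[]
After 11 (send(from=A, to=B, msg='tick')): A:[ping,stop,req] B:[tick]
After 12 (send(from=B, to=A, msg='ack')): A:[ping,stop,req,ack] B:[tick]

Answer: data,err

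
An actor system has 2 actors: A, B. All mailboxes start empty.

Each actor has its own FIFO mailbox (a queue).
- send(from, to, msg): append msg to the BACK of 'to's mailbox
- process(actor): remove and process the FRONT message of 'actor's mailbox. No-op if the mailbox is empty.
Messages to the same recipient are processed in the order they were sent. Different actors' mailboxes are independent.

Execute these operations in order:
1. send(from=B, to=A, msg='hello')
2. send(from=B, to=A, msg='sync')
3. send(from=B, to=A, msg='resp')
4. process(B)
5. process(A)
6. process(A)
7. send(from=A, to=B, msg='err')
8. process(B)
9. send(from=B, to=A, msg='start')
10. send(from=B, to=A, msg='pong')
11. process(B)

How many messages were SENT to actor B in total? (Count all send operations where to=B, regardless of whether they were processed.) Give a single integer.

Answer: 1

Derivation:
After 1 (send(from=B, to=A, msg='hello')): A:[hello] B:[]
After 2 (send(from=B, to=A, msg='sync')): A:[hello,sync] B:[]
After 3 (send(from=B, to=A, msg='resp')): A:[hello,sync,resp] B:[]
After 4 (process(B)): A:[hello,sync,resp] B:[]
After 5 (process(A)): A:[sync,resp] B:[]
After 6 (process(A)): A:[resp] B:[]
After 7 (send(from=A, to=B, msg='err')): A:[resp] B:[err]
After 8 (process(B)): A:[resp] B:[]
After 9 (send(from=B, to=A, msg='start')): A:[resp,start] B:[]
After 10 (send(from=B, to=A, msg='pong')): A:[resp,start,pong] B:[]
After 11 (process(B)): A:[resp,start,pong] B:[]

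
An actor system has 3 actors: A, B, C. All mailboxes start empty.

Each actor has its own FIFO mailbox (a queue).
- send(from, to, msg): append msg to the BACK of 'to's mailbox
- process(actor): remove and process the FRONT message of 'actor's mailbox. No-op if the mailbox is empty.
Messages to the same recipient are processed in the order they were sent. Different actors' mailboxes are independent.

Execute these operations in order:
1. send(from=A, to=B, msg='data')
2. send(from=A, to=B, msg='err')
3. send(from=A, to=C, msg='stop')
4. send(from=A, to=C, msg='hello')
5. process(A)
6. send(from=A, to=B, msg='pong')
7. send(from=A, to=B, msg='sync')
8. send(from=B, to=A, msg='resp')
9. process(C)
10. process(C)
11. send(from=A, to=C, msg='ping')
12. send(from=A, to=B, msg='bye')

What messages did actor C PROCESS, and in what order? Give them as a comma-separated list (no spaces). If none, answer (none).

Answer: stop,hello

Derivation:
After 1 (send(from=A, to=B, msg='data')): A:[] B:[data] C:[]
After 2 (send(from=A, to=B, msg='err')): A:[] B:[data,err] C:[]
After 3 (send(from=A, to=C, msg='stop')): A:[] B:[data,err] C:[stop]
After 4 (send(from=A, to=C, msg='hello')): A:[] B:[data,err] C:[stop,hello]
After 5 (process(A)): A:[] B:[data,err] C:[stop,hello]
After 6 (send(from=A, to=B, msg='pong')): A:[] B:[data,err,pong] C:[stop,hello]
After 7 (send(from=A, to=B, msg='sync')): A:[] B:[data,err,pong,sync] C:[stop,hello]
After 8 (send(from=B, to=A, msg='resp')): A:[resp] B:[data,err,pong,sync] C:[stop,hello]
After 9 (process(C)): A:[resp] B:[data,err,pong,sync] C:[hello]
After 10 (process(C)): A:[resp] B:[data,err,pong,sync] C:[]
After 11 (send(from=A, to=C, msg='ping')): A:[resp] B:[data,err,pong,sync] C:[ping]
After 12 (send(from=A, to=B, msg='bye')): A:[resp] B:[data,err,pong,sync,bye] C:[ping]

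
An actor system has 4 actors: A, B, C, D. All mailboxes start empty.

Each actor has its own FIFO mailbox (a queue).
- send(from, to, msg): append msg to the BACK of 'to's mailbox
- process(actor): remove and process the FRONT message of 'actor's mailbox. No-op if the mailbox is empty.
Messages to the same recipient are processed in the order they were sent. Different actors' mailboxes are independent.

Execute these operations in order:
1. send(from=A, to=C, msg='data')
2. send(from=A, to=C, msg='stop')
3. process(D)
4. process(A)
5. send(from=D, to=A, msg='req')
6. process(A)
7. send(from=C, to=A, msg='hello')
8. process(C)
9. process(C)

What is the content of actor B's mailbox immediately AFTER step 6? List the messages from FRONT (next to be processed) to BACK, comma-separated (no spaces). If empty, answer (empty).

After 1 (send(from=A, to=C, msg='data')): A:[] B:[] C:[data] D:[]
After 2 (send(from=A, to=C, msg='stop')): A:[] B:[] C:[data,stop] D:[]
After 3 (process(D)): A:[] B:[] C:[data,stop] D:[]
After 4 (process(A)): A:[] B:[] C:[data,stop] D:[]
After 5 (send(from=D, to=A, msg='req')): A:[req] B:[] C:[data,stop] D:[]
After 6 (process(A)): A:[] B:[] C:[data,stop] D:[]

(empty)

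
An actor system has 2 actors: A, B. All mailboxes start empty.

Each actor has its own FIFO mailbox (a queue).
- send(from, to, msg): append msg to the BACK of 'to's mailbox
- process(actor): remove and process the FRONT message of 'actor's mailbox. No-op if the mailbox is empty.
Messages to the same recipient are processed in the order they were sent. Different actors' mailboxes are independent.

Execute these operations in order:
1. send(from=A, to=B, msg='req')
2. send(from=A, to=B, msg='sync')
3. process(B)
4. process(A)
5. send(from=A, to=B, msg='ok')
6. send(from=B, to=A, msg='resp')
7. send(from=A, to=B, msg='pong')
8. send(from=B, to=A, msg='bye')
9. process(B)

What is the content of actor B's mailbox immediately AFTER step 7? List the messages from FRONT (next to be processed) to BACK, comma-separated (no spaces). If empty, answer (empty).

After 1 (send(from=A, to=B, msg='req')): A:[] B:[req]
After 2 (send(from=A, to=B, msg='sync')): A:[] B:[req,sync]
After 3 (process(B)): A:[] B:[sync]
After 4 (process(A)): A:[] B:[sync]
After 5 (send(from=A, to=B, msg='ok')): A:[] B:[sync,ok]
After 6 (send(from=B, to=A, msg='resp')): A:[resp] B:[sync,ok]
After 7 (send(from=A, to=B, msg='pong')): A:[resp] B:[sync,ok,pong]

sync,ok,pong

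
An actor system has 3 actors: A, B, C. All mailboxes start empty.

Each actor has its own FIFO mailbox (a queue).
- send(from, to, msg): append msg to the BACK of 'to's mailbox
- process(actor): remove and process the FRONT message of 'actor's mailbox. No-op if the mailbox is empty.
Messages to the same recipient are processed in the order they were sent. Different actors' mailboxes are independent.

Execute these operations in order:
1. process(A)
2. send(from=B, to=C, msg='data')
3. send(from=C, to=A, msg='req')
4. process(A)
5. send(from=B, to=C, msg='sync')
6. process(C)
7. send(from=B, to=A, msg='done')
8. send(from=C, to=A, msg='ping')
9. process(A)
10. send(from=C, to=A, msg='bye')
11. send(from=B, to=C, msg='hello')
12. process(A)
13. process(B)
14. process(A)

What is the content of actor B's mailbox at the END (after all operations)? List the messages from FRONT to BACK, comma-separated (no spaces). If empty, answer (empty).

After 1 (process(A)): A:[] B:[] C:[]
After 2 (send(from=B, to=C, msg='data')): A:[] B:[] C:[data]
After 3 (send(from=C, to=A, msg='req')): A:[req] B:[] C:[data]
After 4 (process(A)): A:[] B:[] C:[data]
After 5 (send(from=B, to=C, msg='sync')): A:[] B:[] C:[data,sync]
After 6 (process(C)): A:[] B:[] C:[sync]
After 7 (send(from=B, to=A, msg='done')): A:[done] B:[] C:[sync]
After 8 (send(from=C, to=A, msg='ping')): A:[done,ping] B:[] C:[sync]
After 9 (process(A)): A:[ping] B:[] C:[sync]
After 10 (send(from=C, to=A, msg='bye')): A:[ping,bye] B:[] C:[sync]
After 11 (send(from=B, to=C, msg='hello')): A:[ping,bye] B:[] C:[sync,hello]
After 12 (process(A)): A:[bye] B:[] C:[sync,hello]
After 13 (process(B)): A:[bye] B:[] C:[sync,hello]
After 14 (process(A)): A:[] B:[] C:[sync,hello]

Answer: (empty)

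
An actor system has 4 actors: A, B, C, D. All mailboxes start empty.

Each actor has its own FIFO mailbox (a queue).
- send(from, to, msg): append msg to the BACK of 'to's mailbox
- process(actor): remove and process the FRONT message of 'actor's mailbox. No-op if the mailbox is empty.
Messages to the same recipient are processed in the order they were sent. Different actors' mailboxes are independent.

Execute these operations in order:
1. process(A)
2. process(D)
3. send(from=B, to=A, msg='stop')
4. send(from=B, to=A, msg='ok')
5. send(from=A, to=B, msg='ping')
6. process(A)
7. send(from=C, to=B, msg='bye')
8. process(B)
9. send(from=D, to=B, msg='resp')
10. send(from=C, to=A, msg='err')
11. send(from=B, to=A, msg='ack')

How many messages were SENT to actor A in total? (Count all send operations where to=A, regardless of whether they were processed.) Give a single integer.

Answer: 4

Derivation:
After 1 (process(A)): A:[] B:[] C:[] D:[]
After 2 (process(D)): A:[] B:[] C:[] D:[]
After 3 (send(from=B, to=A, msg='stop')): A:[stop] B:[] C:[] D:[]
After 4 (send(from=B, to=A, msg='ok')): A:[stop,ok] B:[] C:[] D:[]
After 5 (send(from=A, to=B, msg='ping')): A:[stop,ok] B:[ping] C:[] D:[]
After 6 (process(A)): A:[ok] B:[ping] C:[] D:[]
After 7 (send(from=C, to=B, msg='bye')): A:[ok] B:[ping,bye] C:[] D:[]
After 8 (process(B)): A:[ok] B:[bye] C:[] D:[]
After 9 (send(from=D, to=B, msg='resp')): A:[ok] B:[bye,resp] C:[] D:[]
After 10 (send(from=C, to=A, msg='err')): A:[ok,err] B:[bye,resp] C:[] D:[]
After 11 (send(from=B, to=A, msg='ack')): A:[ok,err,ack] B:[bye,resp] C:[] D:[]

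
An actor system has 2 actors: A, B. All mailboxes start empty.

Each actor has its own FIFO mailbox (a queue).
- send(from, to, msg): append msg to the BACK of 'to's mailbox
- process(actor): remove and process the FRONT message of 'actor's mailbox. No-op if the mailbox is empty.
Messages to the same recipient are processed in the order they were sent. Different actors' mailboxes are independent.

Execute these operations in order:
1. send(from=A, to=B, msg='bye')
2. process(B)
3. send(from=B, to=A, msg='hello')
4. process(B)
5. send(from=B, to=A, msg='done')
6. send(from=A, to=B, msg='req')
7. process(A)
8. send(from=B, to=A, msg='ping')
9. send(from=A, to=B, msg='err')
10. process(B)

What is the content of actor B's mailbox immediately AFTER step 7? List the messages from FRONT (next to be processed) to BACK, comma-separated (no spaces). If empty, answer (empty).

After 1 (send(from=A, to=B, msg='bye')): A:[] B:[bye]
After 2 (process(B)): A:[] B:[]
After 3 (send(from=B, to=A, msg='hello')): A:[hello] B:[]
After 4 (process(B)): A:[hello] B:[]
After 5 (send(from=B, to=A, msg='done')): A:[hello,done] B:[]
After 6 (send(from=A, to=B, msg='req')): A:[hello,done] B:[req]
After 7 (process(A)): A:[done] B:[req]

req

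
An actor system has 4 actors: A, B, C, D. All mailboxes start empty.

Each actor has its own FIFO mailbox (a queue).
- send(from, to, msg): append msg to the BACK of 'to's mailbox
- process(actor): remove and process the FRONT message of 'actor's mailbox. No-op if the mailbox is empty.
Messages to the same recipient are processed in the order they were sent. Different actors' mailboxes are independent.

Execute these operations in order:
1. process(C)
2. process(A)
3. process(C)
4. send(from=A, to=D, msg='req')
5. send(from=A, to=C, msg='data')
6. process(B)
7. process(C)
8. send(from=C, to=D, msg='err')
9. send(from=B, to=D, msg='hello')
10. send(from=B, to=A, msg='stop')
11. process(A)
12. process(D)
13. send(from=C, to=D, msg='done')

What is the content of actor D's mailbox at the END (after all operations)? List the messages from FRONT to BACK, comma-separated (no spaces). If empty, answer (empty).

After 1 (process(C)): A:[] B:[] C:[] D:[]
After 2 (process(A)): A:[] B:[] C:[] D:[]
After 3 (process(C)): A:[] B:[] C:[] D:[]
After 4 (send(from=A, to=D, msg='req')): A:[] B:[] C:[] D:[req]
After 5 (send(from=A, to=C, msg='data')): A:[] B:[] C:[data] D:[req]
After 6 (process(B)): A:[] B:[] C:[data] D:[req]
After 7 (process(C)): A:[] B:[] C:[] D:[req]
After 8 (send(from=C, to=D, msg='err')): A:[] B:[] C:[] D:[req,err]
After 9 (send(from=B, to=D, msg='hello')): A:[] B:[] C:[] D:[req,err,hello]
After 10 (send(from=B, to=A, msg='stop')): A:[stop] B:[] C:[] D:[req,err,hello]
After 11 (process(A)): A:[] B:[] C:[] D:[req,err,hello]
After 12 (process(D)): A:[] B:[] C:[] D:[err,hello]
After 13 (send(from=C, to=D, msg='done')): A:[] B:[] C:[] D:[err,hello,done]

Answer: err,hello,done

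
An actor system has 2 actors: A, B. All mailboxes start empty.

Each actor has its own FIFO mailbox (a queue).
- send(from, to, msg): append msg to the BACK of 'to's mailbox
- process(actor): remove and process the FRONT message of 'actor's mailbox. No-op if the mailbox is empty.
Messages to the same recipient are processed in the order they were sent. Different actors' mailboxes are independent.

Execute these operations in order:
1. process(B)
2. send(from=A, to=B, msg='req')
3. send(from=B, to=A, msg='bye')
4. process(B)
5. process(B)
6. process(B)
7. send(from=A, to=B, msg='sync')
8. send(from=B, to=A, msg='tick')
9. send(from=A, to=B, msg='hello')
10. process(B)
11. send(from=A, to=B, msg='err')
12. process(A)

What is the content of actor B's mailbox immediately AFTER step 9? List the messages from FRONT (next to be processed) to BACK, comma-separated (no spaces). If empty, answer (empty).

After 1 (process(B)): A:[] B:[]
After 2 (send(from=A, to=B, msg='req')): A:[] B:[req]
After 3 (send(from=B, to=A, msg='bye')): A:[bye] B:[req]
After 4 (process(B)): A:[bye] B:[]
After 5 (process(B)): A:[bye] B:[]
After 6 (process(B)): A:[bye] B:[]
After 7 (send(from=A, to=B, msg='sync')): A:[bye] B:[sync]
After 8 (send(from=B, to=A, msg='tick')): A:[bye,tick] B:[sync]
After 9 (send(from=A, to=B, msg='hello')): A:[bye,tick] B:[sync,hello]

sync,hello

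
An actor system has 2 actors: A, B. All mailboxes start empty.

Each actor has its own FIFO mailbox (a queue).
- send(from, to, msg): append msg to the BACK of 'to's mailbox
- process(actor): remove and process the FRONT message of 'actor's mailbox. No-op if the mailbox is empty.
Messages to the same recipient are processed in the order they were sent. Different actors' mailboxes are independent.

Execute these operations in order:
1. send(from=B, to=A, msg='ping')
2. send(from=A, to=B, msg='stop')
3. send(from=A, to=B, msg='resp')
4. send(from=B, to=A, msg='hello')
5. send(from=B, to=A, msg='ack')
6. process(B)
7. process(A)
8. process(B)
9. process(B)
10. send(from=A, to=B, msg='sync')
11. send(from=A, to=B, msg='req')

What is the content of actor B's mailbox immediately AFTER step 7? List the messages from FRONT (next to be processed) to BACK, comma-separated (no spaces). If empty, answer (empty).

After 1 (send(from=B, to=A, msg='ping')): A:[ping] B:[]
After 2 (send(from=A, to=B, msg='stop')): A:[ping] B:[stop]
After 3 (send(from=A, to=B, msg='resp')): A:[ping] B:[stop,resp]
After 4 (send(from=B, to=A, msg='hello')): A:[ping,hello] B:[stop,resp]
After 5 (send(from=B, to=A, msg='ack')): A:[ping,hello,ack] B:[stop,resp]
After 6 (process(B)): A:[ping,hello,ack] B:[resp]
After 7 (process(A)): A:[hello,ack] B:[resp]

resp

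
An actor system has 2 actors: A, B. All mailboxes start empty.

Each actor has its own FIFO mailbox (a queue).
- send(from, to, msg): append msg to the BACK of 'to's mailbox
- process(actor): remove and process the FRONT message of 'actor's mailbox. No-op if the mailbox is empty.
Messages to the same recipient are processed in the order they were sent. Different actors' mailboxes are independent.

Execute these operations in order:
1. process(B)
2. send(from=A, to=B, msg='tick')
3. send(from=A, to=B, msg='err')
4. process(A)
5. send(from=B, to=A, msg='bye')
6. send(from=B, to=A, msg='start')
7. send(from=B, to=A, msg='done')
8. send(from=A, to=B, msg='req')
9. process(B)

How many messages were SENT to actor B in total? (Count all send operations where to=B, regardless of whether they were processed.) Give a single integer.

Answer: 3

Derivation:
After 1 (process(B)): A:[] B:[]
After 2 (send(from=A, to=B, msg='tick')): A:[] B:[tick]
After 3 (send(from=A, to=B, msg='err')): A:[] B:[tick,err]
After 4 (process(A)): A:[] B:[tick,err]
After 5 (send(from=B, to=A, msg='bye')): A:[bye] B:[tick,err]
After 6 (send(from=B, to=A, msg='start')): A:[bye,start] B:[tick,err]
After 7 (send(from=B, to=A, msg='done')): A:[bye,start,done] B:[tick,err]
After 8 (send(from=A, to=B, msg='req')): A:[bye,start,done] B:[tick,err,req]
After 9 (process(B)): A:[bye,start,done] B:[err,req]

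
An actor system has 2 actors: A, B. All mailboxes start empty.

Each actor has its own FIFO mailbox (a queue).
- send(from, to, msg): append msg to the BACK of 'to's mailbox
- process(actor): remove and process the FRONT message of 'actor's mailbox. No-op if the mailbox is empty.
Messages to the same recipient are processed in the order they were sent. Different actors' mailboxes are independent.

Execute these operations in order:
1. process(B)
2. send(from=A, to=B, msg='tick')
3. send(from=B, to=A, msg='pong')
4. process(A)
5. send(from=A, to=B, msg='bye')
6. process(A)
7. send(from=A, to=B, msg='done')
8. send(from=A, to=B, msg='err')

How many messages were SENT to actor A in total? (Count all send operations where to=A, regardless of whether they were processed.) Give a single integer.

After 1 (process(B)): A:[] B:[]
After 2 (send(from=A, to=B, msg='tick')): A:[] B:[tick]
After 3 (send(from=B, to=A, msg='pong')): A:[pong] B:[tick]
After 4 (process(A)): A:[] B:[tick]
After 5 (send(from=A, to=B, msg='bye')): A:[] B:[tick,bye]
After 6 (process(A)): A:[] B:[tick,bye]
After 7 (send(from=A, to=B, msg='done')): A:[] B:[tick,bye,done]
After 8 (send(from=A, to=B, msg='err')): A:[] B:[tick,bye,done,err]

Answer: 1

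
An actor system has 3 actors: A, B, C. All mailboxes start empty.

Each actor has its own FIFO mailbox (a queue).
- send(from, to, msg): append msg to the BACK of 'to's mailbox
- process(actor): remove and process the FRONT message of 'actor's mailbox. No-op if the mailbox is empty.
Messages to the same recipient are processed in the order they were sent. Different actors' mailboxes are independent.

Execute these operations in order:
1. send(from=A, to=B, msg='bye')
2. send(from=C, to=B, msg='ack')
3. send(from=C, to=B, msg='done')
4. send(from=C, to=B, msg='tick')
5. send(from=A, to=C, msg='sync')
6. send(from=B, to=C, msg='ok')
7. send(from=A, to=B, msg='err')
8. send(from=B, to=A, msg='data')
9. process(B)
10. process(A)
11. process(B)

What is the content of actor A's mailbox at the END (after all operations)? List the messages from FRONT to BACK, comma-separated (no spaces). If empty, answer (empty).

Answer: (empty)

Derivation:
After 1 (send(from=A, to=B, msg='bye')): A:[] B:[bye] C:[]
After 2 (send(from=C, to=B, msg='ack')): A:[] B:[bye,ack] C:[]
After 3 (send(from=C, to=B, msg='done')): A:[] B:[bye,ack,done] C:[]
After 4 (send(from=C, to=B, msg='tick')): A:[] B:[bye,ack,done,tick] C:[]
After 5 (send(from=A, to=C, msg='sync')): A:[] B:[bye,ack,done,tick] C:[sync]
After 6 (send(from=B, to=C, msg='ok')): A:[] B:[bye,ack,done,tick] C:[sync,ok]
After 7 (send(from=A, to=B, msg='err')): A:[] B:[bye,ack,done,tick,err] C:[sync,ok]
After 8 (send(from=B, to=A, msg='data')): A:[data] B:[bye,ack,done,tick,err] C:[sync,ok]
After 9 (process(B)): A:[data] B:[ack,done,tick,err] C:[sync,ok]
After 10 (process(A)): A:[] B:[ack,done,tick,err] C:[sync,ok]
After 11 (process(B)): A:[] B:[done,tick,err] C:[sync,ok]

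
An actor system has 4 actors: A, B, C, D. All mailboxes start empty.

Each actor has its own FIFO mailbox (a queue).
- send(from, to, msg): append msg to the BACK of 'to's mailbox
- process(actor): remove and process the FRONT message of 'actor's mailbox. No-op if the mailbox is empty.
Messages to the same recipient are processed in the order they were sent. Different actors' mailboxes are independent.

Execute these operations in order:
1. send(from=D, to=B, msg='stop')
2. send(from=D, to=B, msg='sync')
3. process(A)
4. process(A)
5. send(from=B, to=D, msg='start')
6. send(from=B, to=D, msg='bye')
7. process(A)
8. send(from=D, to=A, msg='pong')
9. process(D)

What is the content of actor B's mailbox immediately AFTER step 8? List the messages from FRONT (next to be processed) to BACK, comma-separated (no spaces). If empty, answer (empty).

After 1 (send(from=D, to=B, msg='stop')): A:[] B:[stop] C:[] D:[]
After 2 (send(from=D, to=B, msg='sync')): A:[] B:[stop,sync] C:[] D:[]
After 3 (process(A)): A:[] B:[stop,sync] C:[] D:[]
After 4 (process(A)): A:[] B:[stop,sync] C:[] D:[]
After 5 (send(from=B, to=D, msg='start')): A:[] B:[stop,sync] C:[] D:[start]
After 6 (send(from=B, to=D, msg='bye')): A:[] B:[stop,sync] C:[] D:[start,bye]
After 7 (process(A)): A:[] B:[stop,sync] C:[] D:[start,bye]
After 8 (send(from=D, to=A, msg='pong')): A:[pong] B:[stop,sync] C:[] D:[start,bye]

stop,sync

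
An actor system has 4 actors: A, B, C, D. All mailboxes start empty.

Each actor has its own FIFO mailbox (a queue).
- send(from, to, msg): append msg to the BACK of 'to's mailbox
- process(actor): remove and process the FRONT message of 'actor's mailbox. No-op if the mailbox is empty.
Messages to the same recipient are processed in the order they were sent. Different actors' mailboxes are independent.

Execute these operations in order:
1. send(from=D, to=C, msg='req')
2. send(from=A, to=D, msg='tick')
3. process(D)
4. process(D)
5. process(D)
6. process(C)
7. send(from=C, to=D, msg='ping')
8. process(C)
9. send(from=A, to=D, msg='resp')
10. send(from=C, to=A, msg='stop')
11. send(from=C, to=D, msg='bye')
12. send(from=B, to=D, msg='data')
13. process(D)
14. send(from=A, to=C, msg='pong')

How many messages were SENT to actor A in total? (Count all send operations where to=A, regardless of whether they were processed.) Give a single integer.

Answer: 1

Derivation:
After 1 (send(from=D, to=C, msg='req')): A:[] B:[] C:[req] D:[]
After 2 (send(from=A, to=D, msg='tick')): A:[] B:[] C:[req] D:[tick]
After 3 (process(D)): A:[] B:[] C:[req] D:[]
After 4 (process(D)): A:[] B:[] C:[req] D:[]
After 5 (process(D)): A:[] B:[] C:[req] D:[]
After 6 (process(C)): A:[] B:[] C:[] D:[]
After 7 (send(from=C, to=D, msg='ping')): A:[] B:[] C:[] D:[ping]
After 8 (process(C)): A:[] B:[] C:[] D:[ping]
After 9 (send(from=A, to=D, msg='resp')): A:[] B:[] C:[] D:[ping,resp]
After 10 (send(from=C, to=A, msg='stop')): A:[stop] B:[] C:[] D:[ping,resp]
After 11 (send(from=C, to=D, msg='bye')): A:[stop] B:[] C:[] D:[ping,resp,bye]
After 12 (send(from=B, to=D, msg='data')): A:[stop] B:[] C:[] D:[ping,resp,bye,data]
After 13 (process(D)): A:[stop] B:[] C:[] D:[resp,bye,data]
After 14 (send(from=A, to=C, msg='pong')): A:[stop] B:[] C:[pong] D:[resp,bye,data]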